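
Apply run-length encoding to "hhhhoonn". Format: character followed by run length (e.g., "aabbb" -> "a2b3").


Input: 'hhhhoonn'
Operation: identify consecutive runs
Runs: 'hhhh' -> h4, 'oo' -> o2, 'nn' -> n2
Encoded: h4o2n2


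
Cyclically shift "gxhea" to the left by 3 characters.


Input: 'gxhea', shift = 3
Operation: split at index 3 and swap parts
Front part s[0:3] = 'gxh'
Back part s[3:] = 'ea'
Rotated = back + front = 'ea' + 'gxh'
Result: eagxh


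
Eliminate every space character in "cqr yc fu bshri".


Input string: 'cqr yc fu bshri'
Operation: remove all spaces
Words: 'cqr', 'yc', 'fu', 'bshri'
Join without spaces: cqrycfubshri


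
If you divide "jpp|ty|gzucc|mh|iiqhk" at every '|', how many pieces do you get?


Input string: 'jpp|ty|gzucc|mh|iiqhk'
Delimiter: '|'
Split result: 'jpp', 'ty', 'gzucc', 'mh', 'iiqhk'
Number of parts: 5


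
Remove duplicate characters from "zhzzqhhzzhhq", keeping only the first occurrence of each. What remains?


Input: 'zhzzqhhzzhhq'
Operation: keep first occurrence of each character
Scan: s[0]='z' new -> keep; s[1]='h' new -> keep; s[2]='z' seen -> skip; s[3]='z' seen -> skip; s[4]='q' new -> keep; s[5]='h' seen -> skip; s[6]='h' seen -> skip; s[7]='z' seen -> skip; s[8]='z' seen -> skip; s[9]='h' seen -> skip; s[10]='h' seen -> skip; s[11]='q' seen -> skip
Result: zhq


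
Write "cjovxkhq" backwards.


Input string: 'cjovxkhq'
Operation: reverse character order
Original order: 'c' -> 'j' -> 'o' -> 'v' -> 'x' -> 'k' -> 'h' -> 'q'
Reversed order: 'q' -> 'h' -> 'k' -> 'x' -> 'v' -> 'o' -> 'j' -> 'c'
Result: qhkxvojc


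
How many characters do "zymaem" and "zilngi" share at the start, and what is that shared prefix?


String 1: 'zymaem'
String 2: 'zilngi'
Compare position by position:
pos 0: 'z' vs 'z' match
pos 1: 'y' vs 'i' differ -> stop
Longest common prefix: "z" (length 1)


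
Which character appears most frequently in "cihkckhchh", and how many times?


Input: 'cihkckhchh'
Operation: tally each character
Counts: 'c':3, 'h':4, 'i':1, 'k':2
Maximum: 'h' appears 4 times


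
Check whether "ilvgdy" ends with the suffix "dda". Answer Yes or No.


Input string: 'ilvgdy'
Suffix to check: 'dda'
Last 3 characters of input: 'gdy'
Match: False
Result: No


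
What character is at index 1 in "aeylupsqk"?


Input string: 'aeylupsqk'
Operation: get character at index 1
Index mapping: s[0]='a', s[1]='e'
Result: 'e'


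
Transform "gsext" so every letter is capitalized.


Input string: 'gsext'
Operation: convert each letter to uppercase
Mapping: 'g'->'G', 's'->'S', 'e'->'E', 'x'->'X', 't'->'T'
Result: GSEXT


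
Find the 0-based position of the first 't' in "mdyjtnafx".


Input string: 'mdyjtnafx'
Target: 't'
Scanning left to right: s[0]='m', s[1]='d', s[2]='y', s[3]='j', s[4]='t'
First match at index: 4


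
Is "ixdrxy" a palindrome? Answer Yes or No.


Input string: 'ixdrxy'
Reversed: 'yxrdxi'
Compare pairs: s[0]='i' vs s[5]='y' (mismatch), s[1]='x' vs s[4]='x' (match), s[2]='d' vs s[3]='r' (mismatch)
Palindrome: No


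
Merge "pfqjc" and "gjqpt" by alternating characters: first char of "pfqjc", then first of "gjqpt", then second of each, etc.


String 1: 'pfqjc'
String 2: 'gjqpt'
Operation: alternate characters
Pairs: 'p'+'g', 'f'+'j', 'q'+'q', 'j'+'p', 'c'+'t'
Result: pgfjqqjpct


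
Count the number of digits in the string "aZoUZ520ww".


Input string: 'aZoUZ520ww'
Operation: count digit characters (0-9)
Scan: 'a', 'Z', 'o', 'U', 'Z', '5'(digit), '2'(digit), '0'(digit), 'w', 'w'
Digits found: 3
Result: 3


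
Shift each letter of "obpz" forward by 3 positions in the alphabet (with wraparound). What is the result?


Input: 'obpz', shift = 3
Operation: for each letter, (position + 3) mod 26
Mapping: 'o'(14+3=17)->'r', 'b'(1+3=4)->'e', 'p'(15+3=18)->'s', 'z'(25+3=28, 28 mod 26=2)->'c'
Result: resc


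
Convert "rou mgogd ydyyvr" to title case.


Input string: 'rou mgogd ydyyvr'
Operation: capitalize first letter of each word
Word transformations: 'rou'->'Rou', 'mgogd'->'Mgogd', 'ydyyvr'->'Ydyyvr'
Result: Rou Mgogd Ydyyvr


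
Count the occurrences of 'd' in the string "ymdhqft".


Input string: 'ymdhqft'
Target character: 'd'
Scan each position: s[2]='d'
Matches found at indices: 2
Total: 1


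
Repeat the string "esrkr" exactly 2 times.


Input string: 'esrkr'
Operation: repeat 2 times
Concatenation: 'esrkr' + 'esrkr'
Result: esrkresrkr


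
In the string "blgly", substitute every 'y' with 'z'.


Input string: 'blgly'
Operation: replace 'y' with 'z'
Positions of 'y': 4
After replacement: blglz


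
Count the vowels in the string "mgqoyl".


Input string: 'mgqoyl'
Operation: count vowels (a, e, i, o, u)
Scan: s[0]='m', s[1]='g', s[2]='q', s[3]='o' (vowel), s[4]='y', s[5]='l'
Vowels found: 1
Result: 1


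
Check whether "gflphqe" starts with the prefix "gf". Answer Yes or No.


Input string: 'gflphqe'
Prefix to check: 'gf'
First 2 characters of input: 'gf'
Match: True
Result: Yes


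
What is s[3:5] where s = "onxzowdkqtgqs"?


Input string: 'onxzowdkqtgqs'
Operation: slice [3:5]
Extract characters: s[3]='z', s[4]='o'
Result: zo


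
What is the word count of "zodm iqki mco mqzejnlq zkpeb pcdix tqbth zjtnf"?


Input string: 'zodm iqki mco mqzejnlq zkpeb pcdix tqbth zjtnf'
Operation: split by spaces
Words found: 'zodm', 'iqki', 'mco', 'mqzejnlq', 'zkpeb', 'pcdix', 'tqbth', 'zjtnf'
Word count: 8


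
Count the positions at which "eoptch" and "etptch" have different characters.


String 1: 'eoptch'
String 2: 'etptch'
Compare each position: pos 0: 'e'=='e', pos 1: 'o'!='t', pos 2: 'p'=='p', pos 3: 't'=='t', pos 4: 'c'=='c', pos 5: 'h'=='h'
Differing positions: 1
Hamming distance: 1


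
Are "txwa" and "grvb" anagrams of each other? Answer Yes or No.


String 1: 'txwa' -> sorted: 'atwx'
String 2: 'grvb' -> sorted: 'bgrv'
Compare sorted forms: 'atwx' != 'bgrv'
Anagram: No


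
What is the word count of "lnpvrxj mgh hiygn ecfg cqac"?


Input string: 'lnpvrxj mgh hiygn ecfg cqac'
Operation: split by spaces
Words found: 'lnpvrxj', 'mgh', 'hiygn', 'ecfg', 'cqac'
Word count: 5


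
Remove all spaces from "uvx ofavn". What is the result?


Input string: 'uvx ofavn'
Operation: remove all spaces
Words: 'uvx', 'ofavn'
Join without spaces: uvxofavn


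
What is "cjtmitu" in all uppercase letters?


Input string: 'cjtmitu'
Operation: convert each letter to uppercase
Mapping: 'c'->'C', 'j'->'J', 't'->'T', 'm'->'M', 'i'->'I', 't'->'T', 'u'->'U'
Result: CJTMITU


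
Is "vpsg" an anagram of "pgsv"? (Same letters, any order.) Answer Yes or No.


String 1: 'pgsv' -> sorted: 'gpsv'
String 2: 'vpsg' -> sorted: 'gpsv'
Compare sorted forms: 'gpsv' == 'gpsv'
Anagram: Yes


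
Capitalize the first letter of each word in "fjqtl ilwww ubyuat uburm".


Input string: 'fjqtl ilwww ubyuat uburm'
Operation: capitalize first letter of each word
Word transformations: 'fjqtl'->'Fjqtl', 'ilwww'->'Ilwww', 'ubyuat'->'Ubyuat', 'uburm'->'Uburm'
Result: Fjqtl Ilwww Ubyuat Uburm


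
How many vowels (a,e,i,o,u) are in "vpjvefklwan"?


Input string: 'vpjvefklwan'
Operation: count vowels (a, e, i, o, u)
Scan: s[0]='v', s[1]='p', s[2]='j', s[3]='v', s[4]='e' (vowel), s[5]='f', s[6]='k', s[7]='l', s[8]='w', s[9]='a' (vowel), s[10]='n'
Vowels found: 2
Result: 2


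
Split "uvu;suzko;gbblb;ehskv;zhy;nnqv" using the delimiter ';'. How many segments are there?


Input string: 'uvu;suzko;gbblb;ehskv;zhy;nnqv'
Delimiter: ';'
Split result: 'uvu', 'suzko', 'gbblb', 'ehskv', 'zhy', 'nnqv'
Number of parts: 6


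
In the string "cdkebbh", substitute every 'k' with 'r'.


Input string: 'cdkebbh'
Operation: replace 'k' with 'r'
Positions of 'k': 2
After replacement: cdrebbh


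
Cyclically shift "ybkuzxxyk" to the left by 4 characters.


Input: 'ybkuzxxyk', shift = 4
Operation: split at index 4 and swap parts
Front part s[0:4] = 'ybku'
Back part s[4:] = 'zxxyk'
Rotated = back + front = 'zxxyk' + 'ybku'
Result: zxxykybku


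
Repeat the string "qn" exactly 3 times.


Input string: 'qn'
Operation: repeat 3 times
Concatenation: 'qn' + 'qn' + 'qn'
Result: qnqnqn


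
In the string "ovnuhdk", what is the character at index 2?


Input string: 'ovnuhdk'
Operation: get character at index 2
Index mapping: s[0]='o', s[1]='v', s[2]='n'
Result: 'n'


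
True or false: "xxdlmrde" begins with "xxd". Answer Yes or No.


Input string: 'xxdlmrde'
Prefix to check: 'xxd'
First 3 characters of input: 'xxd'
Match: True
Result: Yes


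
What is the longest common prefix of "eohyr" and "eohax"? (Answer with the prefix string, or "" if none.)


String 1: 'eohyr'
String 2: 'eohax'
Compare position by position:
pos 0: 'e' vs 'e' match
pos 1: 'o' vs 'o' match
pos 2: 'h' vs 'h' match
pos 3: 'y' vs 'a' differ -> stop
Longest common prefix: "eoh" (length 3)


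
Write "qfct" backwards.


Input string: 'qfct'
Operation: reverse character order
Original order: 'q' -> 'f' -> 'c' -> 't'
Reversed order: 't' -> 'c' -> 'f' -> 'q'
Result: tcfq


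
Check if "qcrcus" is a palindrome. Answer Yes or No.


Input string: 'qcrcus'
Reversed: 'sucrcq'
Compare pairs: s[0]='q' vs s[5]='s' (mismatch), s[1]='c' vs s[4]='u' (mismatch), s[2]='r' vs s[3]='c' (mismatch)
Palindrome: No


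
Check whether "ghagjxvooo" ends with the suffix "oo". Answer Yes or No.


Input string: 'ghagjxvooo'
Suffix to check: 'oo'
Last 2 characters of input: 'oo'
Match: True
Result: Yes


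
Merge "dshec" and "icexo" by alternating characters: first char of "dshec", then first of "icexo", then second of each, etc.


String 1: 'dshec'
String 2: 'icexo'
Operation: alternate characters
Pairs: 'd'+'i', 's'+'c', 'h'+'e', 'e'+'x', 'c'+'o'
Result: discheexco


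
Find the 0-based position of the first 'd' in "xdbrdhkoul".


Input string: 'xdbrdhkoul'
Target: 'd'
Scanning left to right: s[0]='x', s[1]='d'
First match at index: 1


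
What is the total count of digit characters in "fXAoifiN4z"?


Input string: 'fXAoifiN4z'
Operation: count digit characters (0-9)
Scan: 'f', 'X', 'A', 'o', 'i', 'f', 'i', 'N', '4'(digit), 'z'
Digits found: 1
Result: 1


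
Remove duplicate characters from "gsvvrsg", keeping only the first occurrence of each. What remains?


Input: 'gsvvrsg'
Operation: keep first occurrence of each character
Scan: s[0]='g' new -> keep; s[1]='s' new -> keep; s[2]='v' new -> keep; s[3]='v' seen -> skip; s[4]='r' new -> keep; s[5]='s' seen -> skip; s[6]='g' seen -> skip
Result: gsvr


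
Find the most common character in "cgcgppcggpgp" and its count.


Input: 'cgcgppcggpgp'
Operation: tally each character
Counts: 'c':3, 'g':5, 'p':4
Maximum: 'g' appears 5 times


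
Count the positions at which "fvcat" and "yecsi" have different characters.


String 1: 'fvcat'
String 2: 'yecsi'
Compare each position: pos 0: 'f'!='y', pos 1: 'v'!='e', pos 2: 'c'=='c', pos 3: 'a'!='s', pos 4: 't'!='i'
Differing positions: 4
Hamming distance: 4


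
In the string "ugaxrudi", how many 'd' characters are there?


Input string: 'ugaxrudi'
Target character: 'd'
Scan each position: s[6]='d'
Matches found at indices: 6
Total: 1


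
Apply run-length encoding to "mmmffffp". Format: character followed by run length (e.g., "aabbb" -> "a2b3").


Input: 'mmmffffp'
Operation: identify consecutive runs
Runs: 'mmm' -> m3, 'ffff' -> f4, 'p' -> p1
Encoded: m3f4p1


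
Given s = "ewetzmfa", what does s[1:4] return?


Input string: 'ewetzmfa'
Operation: slice [1:4]
Extract characters: s[1]='w', s[2]='e', s[3]='t'
Result: wet


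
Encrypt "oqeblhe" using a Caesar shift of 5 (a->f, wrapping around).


Input: 'oqeblhe', shift = 5
Operation: for each letter, (position + 5) mod 26
Mapping: 'o'(14+5=19)->'t', 'q'(16+5=21)->'v', 'e'(4+5=9)->'j', 'b'(1+5=6)->'g', 'l'(11+5=16)->'q', 'h'(7+5=12)->'m', 'e'(4+5=9)->'j'
Result: tvjgqmj


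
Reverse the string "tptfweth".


Input string: 'tptfweth'
Operation: reverse character order
Original order: 't' -> 'p' -> 't' -> 'f' -> 'w' -> 'e' -> 't' -> 'h'
Reversed order: 'h' -> 't' -> 'e' -> 'w' -> 'f' -> 't' -> 'p' -> 't'
Result: htewftpt


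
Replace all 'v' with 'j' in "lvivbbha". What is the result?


Input string: 'lvivbbha'
Operation: replace 'v' with 'j'
Positions of 'v': 1, 3
After replacement: ljijbbha


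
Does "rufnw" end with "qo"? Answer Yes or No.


Input string: 'rufnw'
Suffix to check: 'qo'
Last 2 characters of input: 'nw'
Match: False
Result: No


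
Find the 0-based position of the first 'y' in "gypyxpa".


Input string: 'gypyxpa'
Target: 'y'
Scanning left to right: s[0]='g', s[1]='y'
First match at index: 1


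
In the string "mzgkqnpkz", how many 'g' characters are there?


Input string: 'mzgkqnpkz'
Target character: 'g'
Scan each position: s[2]='g'
Matches found at indices: 2
Total: 1


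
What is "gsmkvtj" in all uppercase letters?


Input string: 'gsmkvtj'
Operation: convert each letter to uppercase
Mapping: 'g'->'G', 's'->'S', 'm'->'M', 'k'->'K', 'v'->'V', 't'->'T', 'j'->'J'
Result: GSMKVTJ


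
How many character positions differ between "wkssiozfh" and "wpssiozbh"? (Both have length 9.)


String 1: 'wkssiozfh'
String 2: 'wpssiozbh'
Compare each position: pos 0: 'w'=='w', pos 1: 'k'!='p', pos 2: 's'=='s', pos 3: 's'=='s', pos 4: 'i'=='i', pos 5: 'o'=='o', pos 6: 'z'=='z', pos 7: 'f'!='b', pos 8: 'h'=='h'
Differing positions: 2
Hamming distance: 2


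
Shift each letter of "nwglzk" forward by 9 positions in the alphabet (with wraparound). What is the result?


Input: 'nwglzk', shift = 9
Operation: for each letter, (position + 9) mod 26
Mapping: 'n'(13+9=22)->'w', 'w'(22+9=31, 31 mod 26=5)->'f', 'g'(6+9=15)->'p', 'l'(11+9=20)->'u', 'z'(25+9=34, 34 mod 26=8)->'i', 'k'(10+9=19)->'t'
Result: wfpuit


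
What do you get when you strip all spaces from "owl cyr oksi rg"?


Input string: 'owl cyr oksi rg'
Operation: remove all spaces
Words: 'owl', 'cyr', 'oksi', 'rg'
Join without spaces: owlcyroksirg


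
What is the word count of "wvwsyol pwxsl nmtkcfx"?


Input string: 'wvwsyol pwxsl nmtkcfx'
Operation: split by spaces
Words found: 'wvwsyol', 'pwxsl', 'nmtkcfx'
Word count: 3


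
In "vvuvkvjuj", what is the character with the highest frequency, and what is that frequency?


Input: 'vvuvkvjuj'
Operation: tally each character
Counts: 'j':2, 'k':1, 'u':2, 'v':4
Maximum: 'v' appears 4 times


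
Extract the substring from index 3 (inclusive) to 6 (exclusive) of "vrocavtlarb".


Input string: 'vrocavtlarb'
Operation: slice [3:6]
Extract characters: s[3]='c', s[4]='a', s[5]='v'
Result: cav


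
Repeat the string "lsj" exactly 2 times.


Input string: 'lsj'
Operation: repeat 2 times
Concatenation: 'lsj' + 'lsj'
Result: lsjlsj


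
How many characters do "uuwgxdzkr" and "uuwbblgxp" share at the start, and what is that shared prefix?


String 1: 'uuwgxdzkr'
String 2: 'uuwbblgxp'
Compare position by position:
pos 0: 'u' vs 'u' match
pos 1: 'u' vs 'u' match
pos 2: 'w' vs 'w' match
pos 3: 'g' vs 'b' differ -> stop
Longest common prefix: "uuw" (length 3)


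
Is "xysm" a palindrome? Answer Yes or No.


Input string: 'xysm'
Reversed: 'msyx'
Compare pairs: s[0]='x' vs s[3]='m' (mismatch), s[1]='y' vs s[2]='s' (mismatch)
Palindrome: No


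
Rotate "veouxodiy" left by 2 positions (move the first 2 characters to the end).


Input: 'veouxodiy', shift = 2
Operation: split at index 2 and swap parts
Front part s[0:2] = 've'
Back part s[2:] = 'ouxodiy'
Rotated = back + front = 'ouxodiy' + 've'
Result: ouxodiyve


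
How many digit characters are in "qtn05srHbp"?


Input string: 'qtn05srHbp'
Operation: count digit characters (0-9)
Scan: 'q', 't', 'n', '0'(digit), '5'(digit), 's', 'r', 'H', 'b', 'p'
Digits found: 2
Result: 2


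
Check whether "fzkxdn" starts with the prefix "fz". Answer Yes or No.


Input string: 'fzkxdn'
Prefix to check: 'fz'
First 2 characters of input: 'fz'
Match: True
Result: Yes


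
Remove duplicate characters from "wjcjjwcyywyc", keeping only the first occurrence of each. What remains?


Input: 'wjcjjwcyywyc'
Operation: keep first occurrence of each character
Scan: s[0]='w' new -> keep; s[1]='j' new -> keep; s[2]='c' new -> keep; s[3]='j' seen -> skip; s[4]='j' seen -> skip; s[5]='w' seen -> skip; s[6]='c' seen -> skip; s[7]='y' new -> keep; s[8]='y' seen -> skip; s[9]='w' seen -> skip; s[10]='y' seen -> skip; s[11]='c' seen -> skip
Result: wjcy


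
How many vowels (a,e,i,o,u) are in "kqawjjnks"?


Input string: 'kqawjjnks'
Operation: count vowels (a, e, i, o, u)
Scan: s[0]='k', s[1]='q', s[2]='a' (vowel), s[3]='w', s[4]='j', s[5]='j', s[6]='n', s[7]='k', s[8]='s'
Vowels found: 1
Result: 1


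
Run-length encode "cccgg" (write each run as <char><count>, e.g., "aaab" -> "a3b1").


Input: 'cccgg'
Operation: identify consecutive runs
Runs: 'ccc' -> c3, 'gg' -> g2
Encoded: c3g2


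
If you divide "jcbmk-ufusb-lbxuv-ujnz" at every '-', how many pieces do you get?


Input string: 'jcbmk-ufusb-lbxuv-ujnz'
Delimiter: '-'
Split result: 'jcbmk', 'ufusb', 'lbxuv', 'ujnz'
Number of parts: 4


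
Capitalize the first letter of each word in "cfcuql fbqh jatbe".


Input string: 'cfcuql fbqh jatbe'
Operation: capitalize first letter of each word
Word transformations: 'cfcuql'->'Cfcuql', 'fbqh'->'Fbqh', 'jatbe'->'Jatbe'
Result: Cfcuql Fbqh Jatbe


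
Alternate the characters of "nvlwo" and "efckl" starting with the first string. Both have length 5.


String 1: 'nvlwo'
String 2: 'efckl'
Operation: alternate characters
Pairs: 'n'+'e', 'v'+'f', 'l'+'c', 'w'+'k', 'o'+'l'
Result: nevflcwkol


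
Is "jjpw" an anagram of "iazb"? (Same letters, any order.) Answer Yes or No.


String 1: 'iazb' -> sorted: 'abiz'
String 2: 'jjpw' -> sorted: 'jjpw'
Compare sorted forms: 'abiz' != 'jjpw'
Anagram: No


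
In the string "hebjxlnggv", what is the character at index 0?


Input string: 'hebjxlnggv'
Operation: get character at index 0
Index mapping: s[0]='h'
Result: 'h'


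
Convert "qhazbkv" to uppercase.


Input string: 'qhazbkv'
Operation: convert each letter to uppercase
Mapping: 'q'->'Q', 'h'->'H', 'a'->'A', 'z'->'Z', 'b'->'B', 'k'->'K', 'v'->'V'
Result: QHAZBKV


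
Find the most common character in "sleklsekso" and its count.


Input: 'sleklsekso'
Operation: tally each character
Counts: 'e':2, 'k':2, 'l':2, 'o':1, 's':3
Maximum: 's' appears 3 times


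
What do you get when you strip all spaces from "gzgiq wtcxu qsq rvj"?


Input string: 'gzgiq wtcxu qsq rvj'
Operation: remove all spaces
Words: 'gzgiq', 'wtcxu', 'qsq', 'rvj'
Join without spaces: gzgiqwtcxuqsqrvj


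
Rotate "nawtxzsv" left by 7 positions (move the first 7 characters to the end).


Input: 'nawtxzsv', shift = 7
Operation: split at index 7 and swap parts
Front part s[0:7] = 'nawtxzs'
Back part s[7:] = 'v'
Rotated = back + front = 'v' + 'nawtxzs'
Result: vnawtxzs


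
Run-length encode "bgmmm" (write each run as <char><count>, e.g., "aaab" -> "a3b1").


Input: 'bgmmm'
Operation: identify consecutive runs
Runs: 'b' -> b1, 'g' -> g1, 'mmm' -> m3
Encoded: b1g1m3


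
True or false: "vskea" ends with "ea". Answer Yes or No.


Input string: 'vskea'
Suffix to check: 'ea'
Last 2 characters of input: 'ea'
Match: True
Result: Yes


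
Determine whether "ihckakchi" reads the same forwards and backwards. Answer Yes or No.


Input string: 'ihckakchi'
Reversed: 'ihckakchi'
Compare pairs: s[0]='i' vs s[8]='i' (match), s[1]='h' vs s[7]='h' (match), s[2]='c' vs s[6]='c' (match), s[3]='k' vs s[5]='k' (match)
Palindrome: Yes


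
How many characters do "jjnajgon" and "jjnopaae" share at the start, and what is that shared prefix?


String 1: 'jjnajgon'
String 2: 'jjnopaae'
Compare position by position:
pos 0: 'j' vs 'j' match
pos 1: 'j' vs 'j' match
pos 2: 'n' vs 'n' match
pos 3: 'a' vs 'o' differ -> stop
Longest common prefix: "jjn" (length 3)


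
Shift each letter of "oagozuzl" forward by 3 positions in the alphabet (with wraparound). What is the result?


Input: 'oagozuzl', shift = 3
Operation: for each letter, (position + 3) mod 26
Mapping: 'o'(14+3=17)->'r', 'a'(0+3=3)->'d', 'g'(6+3=9)->'j', 'o'(14+3=17)->'r', 'z'(25+3=28, 28 mod 26=2)->'c', 'u'(20+3=23)->'x', 'z'(25+3=28, 28 mod 26=2)->'c', 'l'(11+3=14)->'o'
Result: rdjrcxco


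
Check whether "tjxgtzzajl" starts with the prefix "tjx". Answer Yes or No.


Input string: 'tjxgtzzajl'
Prefix to check: 'tjx'
First 3 characters of input: 'tjx'
Match: True
Result: Yes


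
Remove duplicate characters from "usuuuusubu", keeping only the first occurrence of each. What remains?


Input: 'usuuuusubu'
Operation: keep first occurrence of each character
Scan: s[0]='u' new -> keep; s[1]='s' new -> keep; s[2]='u' seen -> skip; s[3]='u' seen -> skip; s[4]='u' seen -> skip; s[5]='u' seen -> skip; s[6]='s' seen -> skip; s[7]='u' seen -> skip; s[8]='b' new -> keep; s[9]='u' seen -> skip
Result: usb


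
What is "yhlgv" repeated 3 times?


Input string: 'yhlgv'
Operation: repeat 3 times
Concatenation: 'yhlgv' + 'yhlgv' + 'yhlgv'
Result: yhlgvyhlgvyhlgv


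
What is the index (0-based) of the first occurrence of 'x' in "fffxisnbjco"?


Input string: 'fffxisnbjco'
Target: 'x'
Scanning left to right: s[0]='f', s[1]='f', s[2]='f', s[3]='x'
First match at index: 3


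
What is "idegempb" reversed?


Input string: 'idegempb'
Operation: reverse character order
Original order: 'i' -> 'd' -> 'e' -> 'g' -> 'e' -> 'm' -> 'p' -> 'b'
Reversed order: 'b' -> 'p' -> 'm' -> 'e' -> 'g' -> 'e' -> 'd' -> 'i'
Result: bpmegedi


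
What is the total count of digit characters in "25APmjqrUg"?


Input string: '25APmjqrUg'
Operation: count digit characters (0-9)
Scan: '2'(digit), '5'(digit), 'A', 'P', 'm', 'j', 'q', 'r', 'U', 'g'
Digits found: 2
Result: 2


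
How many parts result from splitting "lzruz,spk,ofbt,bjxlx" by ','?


Input string: 'lzruz,spk,ofbt,bjxlx'
Delimiter: ','
Split result: 'lzruz', 'spk', 'ofbt', 'bjxlx'
Number of parts: 4


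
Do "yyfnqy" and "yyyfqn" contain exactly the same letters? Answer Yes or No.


String 1: 'yyfnqy' -> sorted: 'fnqyyy'
String 2: 'yyyfqn' -> sorted: 'fnqyyy'
Compare sorted forms: 'fnqyyy' == 'fnqyyy'
Anagram: Yes


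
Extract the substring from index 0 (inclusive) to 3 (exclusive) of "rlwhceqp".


Input string: 'rlwhceqp'
Operation: slice [0:3]
Extract characters: s[0]='r', s[1]='l', s[2]='w'
Result: rlw


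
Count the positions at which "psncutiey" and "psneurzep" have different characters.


String 1: 'psncutiey'
String 2: 'psneurzep'
Compare each position: pos 0: 'p'=='p', pos 1: 's'=='s', pos 2: 'n'=='n', pos 3: 'c'!='e', pos 4: 'u'=='u', pos 5: 't'!='r', pos 6: 'i'!='z', pos 7: 'e'=='e', pos 8: 'y'!='p'
Differing positions: 4
Hamming distance: 4


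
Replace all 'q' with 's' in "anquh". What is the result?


Input string: 'anquh'
Operation: replace 'q' with 's'
Positions of 'q': 2
After replacement: ansuh


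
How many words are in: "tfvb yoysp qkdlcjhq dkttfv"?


Input string: 'tfvb yoysp qkdlcjhq dkttfv'
Operation: split by spaces
Words found: 'tfvb', 'yoysp', 'qkdlcjhq', 'dkttfv'
Word count: 4


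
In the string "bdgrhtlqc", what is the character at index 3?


Input string: 'bdgrhtlqc'
Operation: get character at index 3
Index mapping: s[0]='b', s[1]='d', s[2]='g', s[3]='r'
Result: 'r'


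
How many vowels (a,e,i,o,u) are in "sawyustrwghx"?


Input string: 'sawyustrwghx'
Operation: count vowels (a, e, i, o, u)
Scan: s[0]='s', s[1]='a' (vowel), s[2]='w', s[3]='y', s[4]='u' (vowel), s[5]='s', s[6]='t', s[7]='r', s[8]='w', s[9]='g', s[10]='h', s[11]='x'
Vowels found: 2
Result: 2


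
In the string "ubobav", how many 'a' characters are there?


Input string: 'ubobav'
Target character: 'a'
Scan each position: s[4]='a'
Matches found at indices: 4
Total: 1


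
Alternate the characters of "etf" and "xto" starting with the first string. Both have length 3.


String 1: 'etf'
String 2: 'xto'
Operation: alternate characters
Pairs: 'e'+'x', 't'+'t', 'f'+'o'
Result: exttfo


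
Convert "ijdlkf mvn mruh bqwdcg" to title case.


Input string: 'ijdlkf mvn mruh bqwdcg'
Operation: capitalize first letter of each word
Word transformations: 'ijdlkf'->'Ijdlkf', 'mvn'->'Mvn', 'mruh'->'Mruh', 'bqwdcg'->'Bqwdcg'
Result: Ijdlkf Mvn Mruh Bqwdcg


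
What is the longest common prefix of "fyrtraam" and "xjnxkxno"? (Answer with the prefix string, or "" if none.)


String 1: 'fyrtraam'
String 2: 'xjnxkxno'
Compare position by position:
pos 0: 'f' vs 'x' differ -> stop
Longest common prefix: "" (length 0)


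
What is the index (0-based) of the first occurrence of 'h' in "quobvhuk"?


Input string: 'quobvhuk'
Target: 'h'
Scanning left to right: s[0]='q', s[1]='u', s[2]='o', s[3]='b', s[4]='v', s[5]='h'
First match at index: 5


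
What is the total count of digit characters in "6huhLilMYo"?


Input string: '6huhLilMYo'
Operation: count digit characters (0-9)
Scan: '6'(digit), 'h', 'u', 'h', 'L', 'i', 'l', 'M', 'Y', 'o'
Digits found: 1
Result: 1


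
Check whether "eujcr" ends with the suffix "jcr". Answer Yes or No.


Input string: 'eujcr'
Suffix to check: 'jcr'
Last 3 characters of input: 'jcr'
Match: True
Result: Yes


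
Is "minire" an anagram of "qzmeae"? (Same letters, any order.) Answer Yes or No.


String 1: 'qzmeae' -> sorted: 'aeemqz'
String 2: 'minire' -> sorted: 'eiimnr'
Compare sorted forms: 'aeemqz' != 'eiimnr'
Anagram: No


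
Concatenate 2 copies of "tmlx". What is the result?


Input string: 'tmlx'
Operation: repeat 2 times
Concatenation: 'tmlx' + 'tmlx'
Result: tmlxtmlx


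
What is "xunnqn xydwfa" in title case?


Input string: 'xunnqn xydwfa'
Operation: capitalize first letter of each word
Word transformations: 'xunnqn'->'Xunnqn', 'xydwfa'->'Xydwfa'
Result: Xunnqn Xydwfa


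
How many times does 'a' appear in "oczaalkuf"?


Input string: 'oczaalkuf'
Target character: 'a'
Scan each position: s[3]='a', s[4]='a'
Matches found at indices: 3, 4
Total: 2


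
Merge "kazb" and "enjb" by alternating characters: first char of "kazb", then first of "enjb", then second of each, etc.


String 1: 'kazb'
String 2: 'enjb'
Operation: alternate characters
Pairs: 'k'+'e', 'a'+'n', 'z'+'j', 'b'+'b'
Result: keanzjbb


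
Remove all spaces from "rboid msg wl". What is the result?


Input string: 'rboid msg wl'
Operation: remove all spaces
Words: 'rboid', 'msg', 'wl'
Join without spaces: rboidmsgwl


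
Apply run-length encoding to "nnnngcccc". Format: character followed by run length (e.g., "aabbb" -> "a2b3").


Input: 'nnnngcccc'
Operation: identify consecutive runs
Runs: 'nnnn' -> n4, 'g' -> g1, 'cccc' -> c4
Encoded: n4g1c4


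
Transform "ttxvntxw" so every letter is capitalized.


Input string: 'ttxvntxw'
Operation: convert each letter to uppercase
Mapping: 't'->'T', 't'->'T', 'x'->'X', 'v'->'V', 'n'->'N', 't'->'T', 'x'->'X', 'w'->'W'
Result: TTXVNTXW


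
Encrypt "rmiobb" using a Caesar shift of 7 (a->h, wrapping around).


Input: 'rmiobb', shift = 7
Operation: for each letter, (position + 7) mod 26
Mapping: 'r'(17+7=24)->'y', 'm'(12+7=19)->'t', 'i'(8+7=15)->'p', 'o'(14+7=21)->'v', 'b'(1+7=8)->'i', 'b'(1+7=8)->'i'
Result: ytpvii


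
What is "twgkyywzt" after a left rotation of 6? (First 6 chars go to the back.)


Input: 'twgkyywzt', shift = 6
Operation: split at index 6 and swap parts
Front part s[0:6] = 'twgkyy'
Back part s[6:] = 'wzt'
Rotated = back + front = 'wzt' + 'twgkyy'
Result: wzttwgkyy


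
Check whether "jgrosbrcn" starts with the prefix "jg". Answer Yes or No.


Input string: 'jgrosbrcn'
Prefix to check: 'jg'
First 2 characters of input: 'jg'
Match: True
Result: Yes


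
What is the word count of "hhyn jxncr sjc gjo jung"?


Input string: 'hhyn jxncr sjc gjo jung'
Operation: split by spaces
Words found: 'hhyn', 'jxncr', 'sjc', 'gjo', 'jung'
Word count: 5


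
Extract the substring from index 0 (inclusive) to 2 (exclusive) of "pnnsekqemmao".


Input string: 'pnnsekqemmao'
Operation: slice [0:2]
Extract characters: s[0]='p', s[1]='n'
Result: pn


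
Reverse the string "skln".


Input string: 'skln'
Operation: reverse character order
Original order: 's' -> 'k' -> 'l' -> 'n'
Reversed order: 'n' -> 'l' -> 'k' -> 's'
Result: nlks


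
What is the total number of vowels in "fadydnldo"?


Input string: 'fadydnldo'
Operation: count vowels (a, e, i, o, u)
Scan: s[0]='f', s[1]='a' (vowel), s[2]='d', s[3]='y', s[4]='d', s[5]='n', s[6]='l', s[7]='d', s[8]='o' (vowel)
Vowels found: 2
Result: 2


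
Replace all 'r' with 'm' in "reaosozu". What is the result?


Input string: 'reaosozu'
Operation: replace 'r' with 'm'
Positions of 'r': 0
After replacement: meaosozu


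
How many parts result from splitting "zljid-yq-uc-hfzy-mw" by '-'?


Input string: 'zljid-yq-uc-hfzy-mw'
Delimiter: '-'
Split result: 'zljid', 'yq', 'uc', 'hfzy', 'mw'
Number of parts: 5


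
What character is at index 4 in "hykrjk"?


Input string: 'hykrjk'
Operation: get character at index 4
Index mapping: s[0]='h', s[1]='y', s[2]='k', s[3]='r', s[4]='j'
Result: 'j'


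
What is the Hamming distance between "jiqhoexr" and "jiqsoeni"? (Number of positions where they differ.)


String 1: 'jiqhoexr'
String 2: 'jiqsoeni'
Compare each position: pos 0: 'j'=='j', pos 1: 'i'=='i', pos 2: 'q'=='q', pos 3: 'h'!='s', pos 4: 'o'=='o', pos 5: 'e'=='e', pos 6: 'x'!='n', pos 7: 'r'!='i'
Differing positions: 3
Hamming distance: 3


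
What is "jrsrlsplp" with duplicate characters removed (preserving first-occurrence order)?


Input: 'jrsrlsplp'
Operation: keep first occurrence of each character
Scan: s[0]='j' new -> keep; s[1]='r' new -> keep; s[2]='s' new -> keep; s[3]='r' seen -> skip; s[4]='l' new -> keep; s[5]='s' seen -> skip; s[6]='p' new -> keep; s[7]='l' seen -> skip; s[8]='p' seen -> skip
Result: jrslp


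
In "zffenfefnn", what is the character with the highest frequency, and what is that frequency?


Input: 'zffenfefnn'
Operation: tally each character
Counts: 'e':2, 'f':4, 'n':3, 'z':1
Maximum: 'f' appears 4 times


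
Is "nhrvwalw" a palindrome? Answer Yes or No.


Input string: 'nhrvwalw'
Reversed: 'wlawvrhn'
Compare pairs: s[0]='n' vs s[7]='w' (mismatch), s[1]='h' vs s[6]='l' (mismatch), s[2]='r' vs s[5]='a' (mismatch), s[3]='v' vs s[4]='w' (mismatch)
Palindrome: No


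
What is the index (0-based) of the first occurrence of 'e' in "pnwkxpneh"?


Input string: 'pnwkxpneh'
Target: 'e'
Scanning left to right: s[0]='p', s[1]='n', s[2]='w', s[3]='k', s[4]='x', s[5]='p', s[6]='n', s[7]='e'
First match at index: 7


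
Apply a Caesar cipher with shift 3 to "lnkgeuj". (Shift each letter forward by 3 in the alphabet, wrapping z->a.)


Input: 'lnkgeuj', shift = 3
Operation: for each letter, (position + 3) mod 26
Mapping: 'l'(11+3=14)->'o', 'n'(13+3=16)->'q', 'k'(10+3=13)->'n', 'g'(6+3=9)->'j', 'e'(4+3=7)->'h', 'u'(20+3=23)->'x', 'j'(9+3=12)->'m'
Result: oqnjhxm


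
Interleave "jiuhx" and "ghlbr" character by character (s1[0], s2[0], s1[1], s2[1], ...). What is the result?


String 1: 'jiuhx'
String 2: 'ghlbr'
Operation: alternate characters
Pairs: 'j'+'g', 'i'+'h', 'u'+'l', 'h'+'b', 'x'+'r'
Result: jgihulhbxr


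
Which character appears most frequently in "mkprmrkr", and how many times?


Input: 'mkprmrkr'
Operation: tally each character
Counts: 'k':2, 'm':2, 'p':1, 'r':3
Maximum: 'r' appears 3 times


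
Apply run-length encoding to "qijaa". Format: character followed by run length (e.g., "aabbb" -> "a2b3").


Input: 'qijaa'
Operation: identify consecutive runs
Runs: 'q' -> q1, 'i' -> i1, 'j' -> j1, 'aa' -> a2
Encoded: q1i1j1a2


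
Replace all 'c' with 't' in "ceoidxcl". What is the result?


Input string: 'ceoidxcl'
Operation: replace 'c' with 't'
Positions of 'c': 0, 6
After replacement: teoidxtl


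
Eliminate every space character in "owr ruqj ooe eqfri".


Input string: 'owr ruqj ooe eqfri'
Operation: remove all spaces
Words: 'owr', 'ruqj', 'ooe', 'eqfri'
Join without spaces: owrruqjooeeqfri


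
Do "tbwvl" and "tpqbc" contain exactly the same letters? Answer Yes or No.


String 1: 'tbwvl' -> sorted: 'bltvw'
String 2: 'tpqbc' -> sorted: 'bcpqt'
Compare sorted forms: 'bltvw' != 'bcpqt'
Anagram: No


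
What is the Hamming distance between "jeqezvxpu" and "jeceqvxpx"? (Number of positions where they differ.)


String 1: 'jeqezvxpu'
String 2: 'jeceqvxpx'
Compare each position: pos 0: 'j'=='j', pos 1: 'e'=='e', pos 2: 'q'!='c', pos 3: 'e'=='e', pos 4: 'z'!='q', pos 5: 'v'=='v', pos 6: 'x'=='x', pos 7: 'p'=='p', pos 8: 'u'!='x'
Differing positions: 3
Hamming distance: 3


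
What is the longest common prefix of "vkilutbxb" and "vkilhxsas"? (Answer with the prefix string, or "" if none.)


String 1: 'vkilutbxb'
String 2: 'vkilhxsas'
Compare position by position:
pos 0: 'v' vs 'v' match
pos 1: 'k' vs 'k' match
pos 2: 'i' vs 'i' match
pos 3: 'l' vs 'l' match
pos 4: 'u' vs 'h' differ -> stop
Longest common prefix: "vkil" (length 4)


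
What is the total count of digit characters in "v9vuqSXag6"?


Input string: 'v9vuqSXag6'
Operation: count digit characters (0-9)
Scan: 'v', '9'(digit), 'v', 'u', 'q', 'S', 'X', 'a', 'g', '6'(digit)
Digits found: 2
Result: 2


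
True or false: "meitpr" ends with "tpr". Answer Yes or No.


Input string: 'meitpr'
Suffix to check: 'tpr'
Last 3 characters of input: 'tpr'
Match: True
Result: Yes


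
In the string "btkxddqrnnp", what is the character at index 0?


Input string: 'btkxddqrnnp'
Operation: get character at index 0
Index mapping: s[0]='b'
Result: 'b'


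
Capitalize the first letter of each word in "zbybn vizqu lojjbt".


Input string: 'zbybn vizqu lojjbt'
Operation: capitalize first letter of each word
Word transformations: 'zbybn'->'Zbybn', 'vizqu'->'Vizqu', 'lojjbt'->'Lojjbt'
Result: Zbybn Vizqu Lojjbt


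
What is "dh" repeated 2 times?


Input string: 'dh'
Operation: repeat 2 times
Concatenation: 'dh' + 'dh'
Result: dhdh


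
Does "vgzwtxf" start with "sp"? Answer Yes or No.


Input string: 'vgzwtxf'
Prefix to check: 'sp'
First 2 characters of input: 'vg'
Match: False
Result: No


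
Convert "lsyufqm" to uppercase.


Input string: 'lsyufqm'
Operation: convert each letter to uppercase
Mapping: 'l'->'L', 's'->'S', 'y'->'Y', 'u'->'U', 'f'->'F', 'q'->'Q', 'm'->'M'
Result: LSYUFQM


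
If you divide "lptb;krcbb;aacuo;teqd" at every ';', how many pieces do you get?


Input string: 'lptb;krcbb;aacuo;teqd'
Delimiter: ';'
Split result: 'lptb', 'krcbb', 'aacuo', 'teqd'
Number of parts: 4


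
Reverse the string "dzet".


Input string: 'dzet'
Operation: reverse character order
Original order: 'd' -> 'z' -> 'e' -> 't'
Reversed order: 't' -> 'e' -> 'z' -> 'd'
Result: tezd


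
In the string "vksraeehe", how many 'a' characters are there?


Input string: 'vksraeehe'
Target character: 'a'
Scan each position: s[4]='a'
Matches found at indices: 4
Total: 1


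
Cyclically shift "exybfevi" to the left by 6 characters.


Input: 'exybfevi', shift = 6
Operation: split at index 6 and swap parts
Front part s[0:6] = 'exybfe'
Back part s[6:] = 'vi'
Rotated = back + front = 'vi' + 'exybfe'
Result: viexybfe


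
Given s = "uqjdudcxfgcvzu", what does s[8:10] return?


Input string: 'uqjdudcxfgcvzu'
Operation: slice [8:10]
Extract characters: s[8]='f', s[9]='g'
Result: fg


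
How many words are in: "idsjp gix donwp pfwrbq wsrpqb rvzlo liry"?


Input string: 'idsjp gix donwp pfwrbq wsrpqb rvzlo liry'
Operation: split by spaces
Words found: 'idsjp', 'gix', 'donwp', 'pfwrbq', 'wsrpqb', 'rvzlo', 'liry'
Word count: 7


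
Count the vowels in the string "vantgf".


Input string: 'vantgf'
Operation: count vowels (a, e, i, o, u)
Scan: s[0]='v', s[1]='a' (vowel), s[2]='n', s[3]='t', s[4]='g', s[5]='f'
Vowels found: 1
Result: 1


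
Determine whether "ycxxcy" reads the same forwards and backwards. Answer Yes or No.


Input string: 'ycxxcy'
Reversed: 'ycxxcy'
Compare pairs: s[0]='y' vs s[5]='y' (match), s[1]='c' vs s[4]='c' (match), s[2]='x' vs s[3]='x' (match)
Palindrome: Yes


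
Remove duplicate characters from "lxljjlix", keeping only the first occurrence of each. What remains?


Input: 'lxljjlix'
Operation: keep first occurrence of each character
Scan: s[0]='l' new -> keep; s[1]='x' new -> keep; s[2]='l' seen -> skip; s[3]='j' new -> keep; s[4]='j' seen -> skip; s[5]='l' seen -> skip; s[6]='i' new -> keep; s[7]='x' seen -> skip
Result: lxji


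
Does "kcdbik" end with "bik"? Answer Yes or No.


Input string: 'kcdbik'
Suffix to check: 'bik'
Last 3 characters of input: 'bik'
Match: True
Result: Yes


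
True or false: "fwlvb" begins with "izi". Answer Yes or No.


Input string: 'fwlvb'
Prefix to check: 'izi'
First 3 characters of input: 'fwl'
Match: False
Result: No


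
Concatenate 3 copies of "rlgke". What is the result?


Input string: 'rlgke'
Operation: repeat 3 times
Concatenation: 'rlgke' + 'rlgke' + 'rlgke'
Result: rlgkerlgkerlgke


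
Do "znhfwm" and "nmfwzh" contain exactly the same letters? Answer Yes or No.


String 1: 'znhfwm' -> sorted: 'fhmnwz'
String 2: 'nmfwzh' -> sorted: 'fhmnwz'
Compare sorted forms: 'fhmnwz' == 'fhmnwz'
Anagram: Yes


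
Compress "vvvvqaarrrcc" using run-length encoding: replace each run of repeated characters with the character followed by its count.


Input: 'vvvvqaarrrcc'
Operation: identify consecutive runs
Runs: 'vvvv' -> v4, 'q' -> q1, 'aa' -> a2, 'rrr' -> r3, 'cc' -> c2
Encoded: v4q1a2r3c2


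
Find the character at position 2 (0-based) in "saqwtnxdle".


Input string: 'saqwtnxdle'
Operation: get character at index 2
Index mapping: s[0]='s', s[1]='a', s[2]='q'
Result: 'q'


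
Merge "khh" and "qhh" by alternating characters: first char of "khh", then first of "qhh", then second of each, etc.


String 1: 'khh'
String 2: 'qhh'
Operation: alternate characters
Pairs: 'k'+'q', 'h'+'h', 'h'+'h'
Result: kqhhhh


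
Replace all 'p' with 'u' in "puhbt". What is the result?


Input string: 'puhbt'
Operation: replace 'p' with 'u'
Positions of 'p': 0
After replacement: uuhbt


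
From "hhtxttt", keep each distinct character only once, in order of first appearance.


Input: 'hhtxttt'
Operation: keep first occurrence of each character
Scan: s[0]='h' new -> keep; s[1]='h' seen -> skip; s[2]='t' new -> keep; s[3]='x' new -> keep; s[4]='t' seen -> skip; s[5]='t' seen -> skip; s[6]='t' seen -> skip
Result: htx


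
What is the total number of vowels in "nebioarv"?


Input string: 'nebioarv'
Operation: count vowels (a, e, i, o, u)
Scan: s[0]='n', s[1]='e' (vowel), s[2]='b', s[3]='i' (vowel), s[4]='o' (vowel), s[5]='a' (vowel), s[6]='r', s[7]='v'
Vowels found: 4
Result: 4


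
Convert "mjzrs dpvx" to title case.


Input string: 'mjzrs dpvx'
Operation: capitalize first letter of each word
Word transformations: 'mjzrs'->'Mjzrs', 'dpvx'->'Dpvx'
Result: Mjzrs Dpvx


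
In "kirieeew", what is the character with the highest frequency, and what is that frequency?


Input: 'kirieeew'
Operation: tally each character
Counts: 'e':3, 'i':2, 'k':1, 'r':1, 'w':1
Maximum: 'e' appears 3 times


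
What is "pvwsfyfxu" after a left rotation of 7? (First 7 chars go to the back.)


Input: 'pvwsfyfxu', shift = 7
Operation: split at index 7 and swap parts
Front part s[0:7] = 'pvwsfyf'
Back part s[7:] = 'xu'
Rotated = back + front = 'xu' + 'pvwsfyf'
Result: xupvwsfyf


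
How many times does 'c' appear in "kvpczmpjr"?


Input string: 'kvpczmpjr'
Target character: 'c'
Scan each position: s[3]='c'
Matches found at indices: 3
Total: 1


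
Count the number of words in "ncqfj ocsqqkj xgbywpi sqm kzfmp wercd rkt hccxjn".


Input string: 'ncqfj ocsqqkj xgbywpi sqm kzfmp wercd rkt hccxjn'
Operation: split by spaces
Words found: 'ncqfj', 'ocsqqkj', 'xgbywpi', 'sqm', 'kzfmp', 'wercd', 'rkt', 'hccxjn'
Word count: 8
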